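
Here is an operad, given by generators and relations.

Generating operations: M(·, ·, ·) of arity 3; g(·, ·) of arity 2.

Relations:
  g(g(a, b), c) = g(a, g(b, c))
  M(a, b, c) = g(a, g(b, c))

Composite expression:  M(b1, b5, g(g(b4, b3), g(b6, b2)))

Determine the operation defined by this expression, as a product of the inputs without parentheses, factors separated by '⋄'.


b1 ⋄ b5 ⋄ b4 ⋄ b3 ⋄ b6 ⋄ b2

Associativity of M dissolves the nesting; only the b-input order survives.
g(b4, b3) flattens to b4 ⋄ b3
g(b6, b2) flattens to b6 ⋄ b2
g(g(b4, b3), g(b6, b2)) flattens to b4 ⋄ b3 ⋄ b6 ⋄ b2
M(b1, b5, g(g(b4, b3), g(b6, b2))) flattens to b1 ⋄ b5 ⋄ b4 ⋄ b3 ⋄ b6 ⋄ b2


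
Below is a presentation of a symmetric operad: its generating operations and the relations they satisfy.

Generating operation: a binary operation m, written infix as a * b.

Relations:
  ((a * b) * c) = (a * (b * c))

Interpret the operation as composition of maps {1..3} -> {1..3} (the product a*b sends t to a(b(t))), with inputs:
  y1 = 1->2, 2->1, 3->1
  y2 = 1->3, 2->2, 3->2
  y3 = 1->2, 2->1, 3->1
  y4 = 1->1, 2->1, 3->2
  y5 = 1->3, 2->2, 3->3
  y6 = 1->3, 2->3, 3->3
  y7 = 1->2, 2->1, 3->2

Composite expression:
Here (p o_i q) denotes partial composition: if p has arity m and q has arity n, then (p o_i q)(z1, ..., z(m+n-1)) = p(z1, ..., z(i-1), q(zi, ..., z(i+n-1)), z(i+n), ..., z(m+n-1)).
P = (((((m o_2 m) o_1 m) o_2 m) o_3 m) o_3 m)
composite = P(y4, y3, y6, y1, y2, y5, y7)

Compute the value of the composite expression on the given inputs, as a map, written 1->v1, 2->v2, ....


1->1, 2->1, 3->1

(y6 * y1) = 1->3, 2->3, 3->3
((y6 * y1) * y2) = 1->3, 2->3, 3->3
(y3 * ((y6 * y1) * y2)) = 1->1, 2->1, 3->1
(y4 * (y3 * ((y6 * y1) * y2))) = 1->1, 2->1, 3->1
(y5 * y7) = 1->2, 2->3, 3->2
((y4 * (y3 * ((y6 * y1) * y2))) * (y5 * y7)) = 1->1, 2->1, 3->1


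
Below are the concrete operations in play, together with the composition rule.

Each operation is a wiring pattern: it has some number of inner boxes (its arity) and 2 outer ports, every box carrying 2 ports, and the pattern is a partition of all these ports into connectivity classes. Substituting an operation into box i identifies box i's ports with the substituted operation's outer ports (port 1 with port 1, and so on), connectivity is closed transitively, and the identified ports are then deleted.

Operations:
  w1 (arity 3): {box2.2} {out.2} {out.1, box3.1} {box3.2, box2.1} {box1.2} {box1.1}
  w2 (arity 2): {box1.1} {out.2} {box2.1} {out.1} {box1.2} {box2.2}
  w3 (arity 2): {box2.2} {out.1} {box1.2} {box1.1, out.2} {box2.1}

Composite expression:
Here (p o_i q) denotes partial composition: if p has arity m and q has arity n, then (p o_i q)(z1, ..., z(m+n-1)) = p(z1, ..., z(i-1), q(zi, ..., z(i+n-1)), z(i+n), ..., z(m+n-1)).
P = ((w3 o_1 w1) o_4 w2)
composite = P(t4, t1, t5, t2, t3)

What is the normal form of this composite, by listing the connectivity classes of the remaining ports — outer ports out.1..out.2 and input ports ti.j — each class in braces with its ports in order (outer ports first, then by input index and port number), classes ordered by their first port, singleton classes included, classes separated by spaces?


{out.1} {out.2, t5.1} {t1.1, t5.2} {t1.2} {t2.1} {t2.2} {t3.1} {t3.2} {t4.1} {t4.2}

Reachability decides: close wires over w3-identified ports.
composing w1 on (t4, t1, t5), with out.j its own outer ports: {out.1, t5.1} {out.2} {t1.1, t5.2} {t1.2} {t4.1} {t4.2}
composing w2 on (t2, t3), with out.j its own outer ports: {out.1} {out.2} {t2.1} {t2.2} {t3.1} {t3.2}
composing w3 on (t4, t1, t5, t2, t3), with out.j its own outer ports: {out.1} {out.2, t5.1} {t1.1, t5.2} {t1.2} {t2.1} {t2.2} {t3.1} {t3.2} {t4.1} {t4.2}


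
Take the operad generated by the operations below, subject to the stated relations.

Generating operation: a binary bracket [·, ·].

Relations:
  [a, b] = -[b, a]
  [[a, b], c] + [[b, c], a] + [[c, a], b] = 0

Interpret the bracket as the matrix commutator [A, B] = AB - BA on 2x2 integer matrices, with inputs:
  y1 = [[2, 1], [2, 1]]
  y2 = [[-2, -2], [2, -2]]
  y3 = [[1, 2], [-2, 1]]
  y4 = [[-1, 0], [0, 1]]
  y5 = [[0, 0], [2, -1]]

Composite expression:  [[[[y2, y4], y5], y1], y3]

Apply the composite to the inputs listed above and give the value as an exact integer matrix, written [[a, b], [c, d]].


[y2, y4] = [[0, -4], [-4, 0]]
[[y2, y4], y5] = [[-8, 4], [-4, 8]]
[[[y2, y4], y5], y1] = [[12, -20], [28, -12]]
[[[[y2, y4], y5], y1], y3] = [[-16, 48], [48, 16]]

[[-16, 48], [48, 16]]


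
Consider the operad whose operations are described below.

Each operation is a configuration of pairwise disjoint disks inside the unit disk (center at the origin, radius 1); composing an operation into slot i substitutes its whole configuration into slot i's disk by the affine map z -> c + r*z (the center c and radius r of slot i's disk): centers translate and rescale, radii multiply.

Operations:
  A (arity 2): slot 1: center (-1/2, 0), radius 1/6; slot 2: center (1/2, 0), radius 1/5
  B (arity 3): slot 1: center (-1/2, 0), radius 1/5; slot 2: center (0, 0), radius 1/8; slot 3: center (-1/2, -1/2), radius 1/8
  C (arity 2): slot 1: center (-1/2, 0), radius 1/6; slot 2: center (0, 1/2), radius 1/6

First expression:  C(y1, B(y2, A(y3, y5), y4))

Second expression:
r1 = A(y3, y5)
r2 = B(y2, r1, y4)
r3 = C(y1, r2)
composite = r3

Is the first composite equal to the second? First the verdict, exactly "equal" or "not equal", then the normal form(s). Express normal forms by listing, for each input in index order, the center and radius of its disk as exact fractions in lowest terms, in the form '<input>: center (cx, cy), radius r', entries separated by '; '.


equal: each reduces to y1: center (-1/2, 0), radius 1/6; y2: center (-1/12, 1/2), radius 1/30; y3: center (-1/96, 1/2), radius 1/288; y4: center (-1/12, 5/12), radius 1/48; y5: center (1/96, 1/2), radius 1/240

The first expression, normalized: y1: center (-1/2, 0), radius 1/6; y2: center (-1/12, 1/2), radius 1/30; y3: center (-1/96, 1/2), radius 1/288; y4: center (-1/12, 5/12), radius 1/48; y5: center (1/96, 1/2), radius 1/240
The second expression, normalized: y1: center (-1/2, 0), radius 1/6; y2: center (-1/12, 1/2), radius 1/30; y3: center (-1/96, 1/2), radius 1/288; y4: center (-1/12, 5/12), radius 1/48; y5: center (1/96, 1/2), radius 1/240
Same normal form: equal.


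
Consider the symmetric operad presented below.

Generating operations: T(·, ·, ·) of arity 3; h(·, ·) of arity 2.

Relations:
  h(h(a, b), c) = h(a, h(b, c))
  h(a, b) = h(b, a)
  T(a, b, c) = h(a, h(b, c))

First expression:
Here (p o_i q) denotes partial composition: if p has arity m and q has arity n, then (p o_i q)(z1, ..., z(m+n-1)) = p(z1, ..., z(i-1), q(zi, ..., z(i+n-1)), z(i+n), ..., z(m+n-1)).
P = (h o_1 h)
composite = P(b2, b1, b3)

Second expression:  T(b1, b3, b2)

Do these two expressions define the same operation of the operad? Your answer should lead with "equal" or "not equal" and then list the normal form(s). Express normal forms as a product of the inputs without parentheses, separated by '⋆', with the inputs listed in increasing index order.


equal; both compose to b1 ⋆ b2 ⋆ b3

Normal form of the first expression: b1 ⋆ b2 ⋆ b3
Normal form of the second expression: b1 ⋆ b2 ⋆ b3
Identical normal forms: equal.


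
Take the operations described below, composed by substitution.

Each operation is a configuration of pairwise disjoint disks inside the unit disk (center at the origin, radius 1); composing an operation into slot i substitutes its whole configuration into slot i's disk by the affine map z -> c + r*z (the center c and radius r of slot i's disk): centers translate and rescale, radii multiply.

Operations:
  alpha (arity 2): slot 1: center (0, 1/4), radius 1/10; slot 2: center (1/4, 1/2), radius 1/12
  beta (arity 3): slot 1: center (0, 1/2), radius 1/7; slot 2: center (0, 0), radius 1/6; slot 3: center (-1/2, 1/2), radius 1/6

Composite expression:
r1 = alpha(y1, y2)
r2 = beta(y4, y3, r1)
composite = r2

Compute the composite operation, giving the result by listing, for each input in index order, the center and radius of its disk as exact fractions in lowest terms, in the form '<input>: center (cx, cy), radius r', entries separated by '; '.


Only the slot chain above each y matters under beta; compose those maps.
input y4: composing its 1 substitution step yields center (0, 1/2), radius 1/7
input y3: composing its 1 substitution step yields center (0, 0), radius 1/6
input y1: composing its 2 substitution steps yields center (-1/2, 13/24), radius 1/60
input y2: composing its 2 substitution steps yields center (-11/24, 7/12), radius 1/72

y1: center (-1/2, 13/24), radius 1/60; y2: center (-11/24, 7/12), radius 1/72; y3: center (0, 0), radius 1/6; y4: center (0, 1/2), radius 1/7


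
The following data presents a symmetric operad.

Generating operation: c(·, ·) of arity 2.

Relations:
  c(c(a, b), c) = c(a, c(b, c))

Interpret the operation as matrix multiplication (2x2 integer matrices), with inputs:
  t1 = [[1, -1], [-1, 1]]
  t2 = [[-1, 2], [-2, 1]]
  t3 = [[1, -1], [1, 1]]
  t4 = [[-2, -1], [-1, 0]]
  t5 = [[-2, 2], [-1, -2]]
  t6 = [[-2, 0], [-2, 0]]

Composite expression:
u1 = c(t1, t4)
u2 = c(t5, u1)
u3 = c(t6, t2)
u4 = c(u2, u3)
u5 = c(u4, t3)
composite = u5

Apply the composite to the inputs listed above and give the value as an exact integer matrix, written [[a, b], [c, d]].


[[-16, -48], [4, 12]]

c(t1, t4) = [[-1, -1], [1, 1]]
c(t5, c(t1, t4)) = [[4, 4], [-1, -1]]
c(t6, t2) = [[2, -4], [2, -4]]
c(c(t5, c(t1, t4)), c(t6, t2)) = [[16, -32], [-4, 8]]
c(c(c(t5, c(t1, t4)), c(t6, t2)), t3) = [[-16, -48], [4, 12]]


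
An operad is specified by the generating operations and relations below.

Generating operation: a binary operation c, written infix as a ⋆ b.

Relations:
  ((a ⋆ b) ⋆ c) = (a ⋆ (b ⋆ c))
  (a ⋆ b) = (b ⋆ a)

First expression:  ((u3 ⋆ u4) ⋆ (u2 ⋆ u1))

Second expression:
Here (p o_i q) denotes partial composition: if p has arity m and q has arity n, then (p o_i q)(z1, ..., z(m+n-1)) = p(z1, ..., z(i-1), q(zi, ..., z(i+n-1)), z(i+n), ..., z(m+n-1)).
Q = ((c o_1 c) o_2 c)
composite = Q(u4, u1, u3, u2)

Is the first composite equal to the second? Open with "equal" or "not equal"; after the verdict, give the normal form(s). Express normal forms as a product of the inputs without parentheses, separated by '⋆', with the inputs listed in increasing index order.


equal; the common form is u1 ⋆ u2 ⋆ u3 ⋆ u4

Reducing the first expression gives u1 ⋆ u2 ⋆ u3 ⋆ u4
Reducing the second expression gives u1 ⋆ u2 ⋆ u3 ⋆ u4
Same normal form: equal.


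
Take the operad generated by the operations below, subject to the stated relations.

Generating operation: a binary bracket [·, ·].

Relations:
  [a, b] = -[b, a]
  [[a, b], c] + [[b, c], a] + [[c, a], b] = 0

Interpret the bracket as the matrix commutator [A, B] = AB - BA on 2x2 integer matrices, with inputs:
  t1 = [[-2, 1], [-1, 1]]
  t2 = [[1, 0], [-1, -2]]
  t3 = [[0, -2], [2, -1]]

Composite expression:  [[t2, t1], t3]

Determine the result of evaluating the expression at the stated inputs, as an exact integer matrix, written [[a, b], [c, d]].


[t2, t1] = [[1, 3], [6, -1]]
[[t2, t1], t3] = [[18, -7], [2, -18]]

[[18, -7], [2, -18]]


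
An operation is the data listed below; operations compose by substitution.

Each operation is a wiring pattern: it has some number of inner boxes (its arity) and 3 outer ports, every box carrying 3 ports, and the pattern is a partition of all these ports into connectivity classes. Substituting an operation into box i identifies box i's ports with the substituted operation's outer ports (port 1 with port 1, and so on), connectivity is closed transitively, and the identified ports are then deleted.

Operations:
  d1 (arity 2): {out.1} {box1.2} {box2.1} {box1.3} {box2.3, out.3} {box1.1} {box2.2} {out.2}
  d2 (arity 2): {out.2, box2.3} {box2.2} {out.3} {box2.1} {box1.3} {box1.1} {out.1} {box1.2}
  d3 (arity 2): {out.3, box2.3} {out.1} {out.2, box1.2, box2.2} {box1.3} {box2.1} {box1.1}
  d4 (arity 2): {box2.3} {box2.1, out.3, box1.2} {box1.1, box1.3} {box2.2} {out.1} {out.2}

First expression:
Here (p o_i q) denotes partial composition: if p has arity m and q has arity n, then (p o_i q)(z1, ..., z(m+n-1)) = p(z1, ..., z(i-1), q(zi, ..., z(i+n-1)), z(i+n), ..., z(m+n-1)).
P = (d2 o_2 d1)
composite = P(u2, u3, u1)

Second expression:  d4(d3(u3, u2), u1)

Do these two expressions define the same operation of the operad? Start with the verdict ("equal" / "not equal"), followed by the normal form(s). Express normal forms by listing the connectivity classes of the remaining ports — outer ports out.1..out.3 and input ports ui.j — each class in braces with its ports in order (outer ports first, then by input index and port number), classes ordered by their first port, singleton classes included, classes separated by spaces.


In normal form, the first expression is {out.1} {out.2, u1.3} {out.3} {u1.1} {u1.2} {u2.1} {u2.2} {u2.3} {u3.1} {u3.2} {u3.3}
In normal form, the second expression is {out.1} {out.2} {out.3, u1.1, u2.2, u3.2} {u1.2} {u1.3} {u2.1} {u2.3} {u3.1} {u3.3}
The normal forms differ: not equal.

not equal — first {out.1} {out.2, u1.3} {out.3} {u1.1} {u1.2} {u2.1} {u2.2} {u2.3} {u3.1} {u3.2} {u3.3}, second {out.1} {out.2} {out.3, u1.1, u2.2, u3.2} {u1.2} {u1.3} {u2.1} {u2.3} {u3.1} {u3.3}


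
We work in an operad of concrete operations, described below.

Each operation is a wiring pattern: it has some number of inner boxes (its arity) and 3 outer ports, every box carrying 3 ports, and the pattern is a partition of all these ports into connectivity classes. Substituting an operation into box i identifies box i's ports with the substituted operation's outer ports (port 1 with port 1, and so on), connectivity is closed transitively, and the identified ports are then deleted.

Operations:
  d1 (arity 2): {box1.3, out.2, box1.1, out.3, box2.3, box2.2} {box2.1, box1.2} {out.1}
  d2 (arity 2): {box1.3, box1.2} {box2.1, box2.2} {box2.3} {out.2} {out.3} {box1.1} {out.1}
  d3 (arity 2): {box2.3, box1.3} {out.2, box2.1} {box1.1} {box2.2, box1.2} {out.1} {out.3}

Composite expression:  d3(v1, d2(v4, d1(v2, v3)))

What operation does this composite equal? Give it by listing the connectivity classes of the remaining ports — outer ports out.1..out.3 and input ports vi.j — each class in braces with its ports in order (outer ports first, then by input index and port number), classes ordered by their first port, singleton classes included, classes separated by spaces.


Connectivity passes through glued d3-boundaries; trace each wire chain.
stage d1: inputs (v2, v3), connectivity {out.1} {out.2, out.3, v2.1, v2.3, v3.2, v3.3} {v2.2, v3.1}, out.j its boundary
stage d2: inputs (v4, v2, v3), connectivity {out.1} {out.2} {out.3} {v2.1, v2.3, v3.2, v3.3} {v2.2, v3.1} {v4.1} {v4.2, v4.3}, out.j its boundary
stage d3: inputs (v1, v4, v2, v3), connectivity {out.1} {out.2} {out.3} {v1.1} {v1.2} {v1.3} {v2.1, v2.3, v3.2, v3.3} {v2.2, v3.1} {v4.1} {v4.2, v4.3}, out.j its boundary

{out.1} {out.2} {out.3} {v1.1} {v1.2} {v1.3} {v2.1, v2.3, v3.2, v3.3} {v2.2, v3.1} {v4.1} {v4.2, v4.3}


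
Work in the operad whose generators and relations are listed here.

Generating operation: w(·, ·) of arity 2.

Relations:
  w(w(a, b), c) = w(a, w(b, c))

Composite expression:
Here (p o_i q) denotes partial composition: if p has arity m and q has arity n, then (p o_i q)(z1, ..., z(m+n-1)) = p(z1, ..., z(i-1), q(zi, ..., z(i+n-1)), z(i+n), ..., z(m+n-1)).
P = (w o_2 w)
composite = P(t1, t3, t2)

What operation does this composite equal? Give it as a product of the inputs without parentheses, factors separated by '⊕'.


t1 ⊕ t3 ⊕ t2


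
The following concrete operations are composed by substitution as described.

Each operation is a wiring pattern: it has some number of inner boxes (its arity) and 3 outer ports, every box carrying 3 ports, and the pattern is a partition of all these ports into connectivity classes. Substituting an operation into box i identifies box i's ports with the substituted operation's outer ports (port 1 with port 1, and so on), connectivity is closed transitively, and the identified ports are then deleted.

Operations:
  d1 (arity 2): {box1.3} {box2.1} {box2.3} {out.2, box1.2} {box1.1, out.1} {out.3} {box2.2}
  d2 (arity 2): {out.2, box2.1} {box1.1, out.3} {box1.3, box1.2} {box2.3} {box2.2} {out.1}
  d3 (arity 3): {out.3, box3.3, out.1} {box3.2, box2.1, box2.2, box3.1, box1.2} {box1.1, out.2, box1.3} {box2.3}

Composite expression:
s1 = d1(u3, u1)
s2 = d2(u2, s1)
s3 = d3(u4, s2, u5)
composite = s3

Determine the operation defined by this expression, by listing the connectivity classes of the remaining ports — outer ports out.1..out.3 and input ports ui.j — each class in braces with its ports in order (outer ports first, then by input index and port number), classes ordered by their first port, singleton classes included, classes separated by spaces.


Two ports join when wires chain via d3-identified ports.
after d1, the pattern on (u3, u1) reads {out.1, u3.1} {out.2, u3.2} {out.3} {u1.1} {u1.2} {u1.3} {u3.3} (out.j = its outer ports)
after d2, the pattern on (u2, u3, u1) reads {out.1} {out.2, u3.1} {out.3, u2.1} {u1.1} {u1.2} {u1.3} {u2.2, u2.3} {u3.2} {u3.3} (out.j = its outer ports)
after d3, the pattern on (u4, u2, u3, u1, u5) reads {out.1, out.3, u5.3} {out.2, u4.1, u4.3} {u1.1} {u1.2} {u1.3} {u2.1} {u2.2, u2.3} {u3.1, u4.2, u5.1, u5.2} {u3.2} {u3.3} (out.j = its outer ports)

{out.1, out.3, u5.3} {out.2, u4.1, u4.3} {u1.1} {u1.2} {u1.3} {u2.1} {u2.2, u2.3} {u3.1, u4.2, u5.1, u5.2} {u3.2} {u3.3}


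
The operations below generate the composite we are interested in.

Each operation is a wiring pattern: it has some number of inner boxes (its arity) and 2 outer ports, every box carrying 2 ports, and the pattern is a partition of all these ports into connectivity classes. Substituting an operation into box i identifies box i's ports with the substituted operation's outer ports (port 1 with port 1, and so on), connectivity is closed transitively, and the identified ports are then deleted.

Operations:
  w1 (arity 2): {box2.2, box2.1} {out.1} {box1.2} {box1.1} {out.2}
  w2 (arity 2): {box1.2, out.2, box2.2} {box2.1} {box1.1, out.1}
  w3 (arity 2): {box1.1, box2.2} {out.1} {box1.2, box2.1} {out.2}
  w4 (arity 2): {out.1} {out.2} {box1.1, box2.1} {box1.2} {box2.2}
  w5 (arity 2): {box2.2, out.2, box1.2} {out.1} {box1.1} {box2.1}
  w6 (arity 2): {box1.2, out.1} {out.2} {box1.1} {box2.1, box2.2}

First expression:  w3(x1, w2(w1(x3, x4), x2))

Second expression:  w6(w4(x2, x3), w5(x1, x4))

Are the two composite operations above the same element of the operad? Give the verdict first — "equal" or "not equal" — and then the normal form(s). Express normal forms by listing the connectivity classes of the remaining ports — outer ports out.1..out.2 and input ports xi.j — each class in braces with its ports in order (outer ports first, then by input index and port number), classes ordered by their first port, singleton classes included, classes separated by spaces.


not equal; the first gives {out.1} {out.2} {x1.1, x2.2} {x1.2} {x2.1} {x3.1} {x3.2} {x4.1, x4.2} and the second {out.1} {out.2} {x1.1} {x1.2, x4.2} {x2.1, x3.1} {x2.2} {x3.2} {x4.1}

Reducing the first expression gives {out.1} {out.2} {x1.1, x2.2} {x1.2} {x2.1} {x3.1} {x3.2} {x4.1, x4.2}
Reducing the second expression gives {out.1} {out.2} {x1.1} {x1.2, x4.2} {x2.1, x3.1} {x2.2} {x3.2} {x4.1}
No match — not equal.


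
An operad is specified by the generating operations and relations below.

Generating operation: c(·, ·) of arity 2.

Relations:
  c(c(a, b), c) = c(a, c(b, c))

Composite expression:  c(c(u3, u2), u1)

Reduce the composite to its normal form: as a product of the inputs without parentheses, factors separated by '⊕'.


u3 ⊕ u2 ⊕ u1

Key point: c is associative — brackets drop, the u-order remains.
c(u3, u2) collapses to u3 ⊕ u2
c(c(u3, u2), u1) collapses to u3 ⊕ u2 ⊕ u1


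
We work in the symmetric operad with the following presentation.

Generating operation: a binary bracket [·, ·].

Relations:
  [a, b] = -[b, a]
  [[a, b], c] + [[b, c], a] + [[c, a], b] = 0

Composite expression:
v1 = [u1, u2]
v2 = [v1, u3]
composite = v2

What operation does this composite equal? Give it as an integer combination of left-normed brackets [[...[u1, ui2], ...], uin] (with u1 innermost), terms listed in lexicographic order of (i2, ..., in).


[[u1, u2], u3]

Left-normed coefficients sit on the u1-initial expansion words.
Composite bracket: [[u1, u2], u3]
Under [a, b] = ab - ba we get 4 signed associative words (2^2 = 4).
Words beginning with u1 determine it all:
  the word u1u2u3 carries sign +1 and contributes +[[u1, u2], u3]


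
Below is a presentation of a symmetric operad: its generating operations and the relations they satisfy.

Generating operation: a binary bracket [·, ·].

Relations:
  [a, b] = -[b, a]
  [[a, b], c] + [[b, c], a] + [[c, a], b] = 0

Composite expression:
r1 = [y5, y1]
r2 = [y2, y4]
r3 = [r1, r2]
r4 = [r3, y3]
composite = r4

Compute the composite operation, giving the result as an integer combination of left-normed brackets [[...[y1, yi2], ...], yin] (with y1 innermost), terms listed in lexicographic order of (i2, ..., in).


-[[[[y1, y5], y2], y4], y3] + [[[[y1, y5], y4], y2], y3]


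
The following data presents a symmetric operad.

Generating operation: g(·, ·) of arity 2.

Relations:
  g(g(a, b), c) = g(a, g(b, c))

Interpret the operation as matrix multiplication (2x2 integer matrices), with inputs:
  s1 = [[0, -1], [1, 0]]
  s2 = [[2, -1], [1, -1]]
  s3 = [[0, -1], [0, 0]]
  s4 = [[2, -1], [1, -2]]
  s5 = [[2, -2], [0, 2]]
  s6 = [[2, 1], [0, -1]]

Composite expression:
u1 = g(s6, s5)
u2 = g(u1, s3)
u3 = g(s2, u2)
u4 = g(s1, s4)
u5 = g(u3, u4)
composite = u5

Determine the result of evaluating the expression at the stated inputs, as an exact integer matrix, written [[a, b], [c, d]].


g(s6, s5) = [[4, -2], [0, -2]]
g(g(s6, s5), s3) = [[0, -4], [0, 0]]
g(s2, g(g(s6, s5), s3)) = [[0, -8], [0, -4]]
g(s1, s4) = [[-1, 2], [2, -1]]
g(g(s2, g(g(s6, s5), s3)), g(s1, s4)) = [[-16, 8], [-8, 4]]

[[-16, 8], [-8, 4]]


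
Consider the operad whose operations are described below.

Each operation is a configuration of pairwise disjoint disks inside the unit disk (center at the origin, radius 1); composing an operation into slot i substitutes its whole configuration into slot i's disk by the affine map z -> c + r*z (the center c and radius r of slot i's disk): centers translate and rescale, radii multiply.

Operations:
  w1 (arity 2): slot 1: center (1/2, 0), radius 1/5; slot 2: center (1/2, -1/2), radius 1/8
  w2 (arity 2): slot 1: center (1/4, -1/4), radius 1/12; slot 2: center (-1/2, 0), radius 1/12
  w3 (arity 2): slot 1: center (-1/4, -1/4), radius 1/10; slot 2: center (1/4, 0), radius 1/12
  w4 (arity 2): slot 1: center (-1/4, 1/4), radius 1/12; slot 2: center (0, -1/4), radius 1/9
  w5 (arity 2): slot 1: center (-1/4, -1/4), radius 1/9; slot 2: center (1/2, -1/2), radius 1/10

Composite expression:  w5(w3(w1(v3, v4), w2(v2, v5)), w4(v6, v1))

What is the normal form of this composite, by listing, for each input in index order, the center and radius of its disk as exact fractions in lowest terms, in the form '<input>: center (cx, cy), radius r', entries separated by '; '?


v1: center (1/2, -21/40), radius 1/90; v2: center (-95/432, -109/432), radius 1/1296; v3: center (-49/180, -5/18), radius 1/450; v4: center (-49/180, -17/60), radius 1/720; v5: center (-49/216, -1/4), radius 1/1296; v6: center (19/40, -19/40), radius 1/120

Each v-disk chains the slot maps above it in w5; radii multiply.
input v3: composing its 3 substitution steps yields center (-49/180, -5/18), radius 1/450
input v4: composing its 3 substitution steps yields center (-49/180, -17/60), radius 1/720
input v2: composing its 3 substitution steps yields center (-95/432, -109/432), radius 1/1296
input v5: composing its 3 substitution steps yields center (-49/216, -1/4), radius 1/1296
input v6: composing its 2 substitution steps yields center (19/40, -19/40), radius 1/120
input v1: composing its 2 substitution steps yields center (1/2, -21/40), radius 1/90


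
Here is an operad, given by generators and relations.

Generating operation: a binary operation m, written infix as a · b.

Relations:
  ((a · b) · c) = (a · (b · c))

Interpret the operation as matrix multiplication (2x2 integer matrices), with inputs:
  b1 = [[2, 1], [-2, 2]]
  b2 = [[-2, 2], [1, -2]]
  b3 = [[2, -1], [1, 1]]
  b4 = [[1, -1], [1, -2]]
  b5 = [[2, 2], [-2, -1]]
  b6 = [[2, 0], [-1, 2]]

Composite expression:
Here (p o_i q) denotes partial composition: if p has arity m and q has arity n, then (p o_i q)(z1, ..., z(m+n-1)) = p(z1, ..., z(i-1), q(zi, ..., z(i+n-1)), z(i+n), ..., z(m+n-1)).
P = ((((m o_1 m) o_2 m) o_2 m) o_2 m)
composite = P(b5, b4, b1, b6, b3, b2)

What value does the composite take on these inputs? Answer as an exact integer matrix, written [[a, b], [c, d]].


[[-224, 288], [155, -198]]

(b4 · b1) = [[4, -1], [6, -3]]
((b4 · b1) · b6) = [[9, -2], [15, -6]]
(((b4 · b1) · b6) · b3) = [[16, -11], [24, -21]]
(b5 · (((b4 · b1) · b6) · b3)) = [[80, -64], [-56, 43]]
((b5 · (((b4 · b1) · b6) · b3)) · b2) = [[-224, 288], [155, -198]]


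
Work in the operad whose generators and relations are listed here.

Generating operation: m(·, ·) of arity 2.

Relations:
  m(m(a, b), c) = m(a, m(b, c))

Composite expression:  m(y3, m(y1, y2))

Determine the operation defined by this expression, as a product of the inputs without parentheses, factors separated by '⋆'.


The m-tree's shape is irrelevant; the y-reading-order decides.
m(y1, y2) unparenthesizes to y1 ⋆ y2
m(y3, m(y1, y2)) unparenthesizes to y3 ⋆ y1 ⋆ y2

y3 ⋆ y1 ⋆ y2


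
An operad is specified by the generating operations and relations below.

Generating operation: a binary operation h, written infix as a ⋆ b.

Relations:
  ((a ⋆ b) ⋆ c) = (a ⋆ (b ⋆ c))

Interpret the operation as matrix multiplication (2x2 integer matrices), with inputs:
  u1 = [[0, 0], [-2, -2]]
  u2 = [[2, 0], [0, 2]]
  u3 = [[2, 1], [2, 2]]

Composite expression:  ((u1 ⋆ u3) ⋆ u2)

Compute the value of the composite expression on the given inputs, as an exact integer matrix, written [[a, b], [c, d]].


[[0, 0], [-16, -12]]

(u1 ⋆ u3) = [[0, 0], [-8, -6]]
((u1 ⋆ u3) ⋆ u2) = [[0, 0], [-16, -12]]


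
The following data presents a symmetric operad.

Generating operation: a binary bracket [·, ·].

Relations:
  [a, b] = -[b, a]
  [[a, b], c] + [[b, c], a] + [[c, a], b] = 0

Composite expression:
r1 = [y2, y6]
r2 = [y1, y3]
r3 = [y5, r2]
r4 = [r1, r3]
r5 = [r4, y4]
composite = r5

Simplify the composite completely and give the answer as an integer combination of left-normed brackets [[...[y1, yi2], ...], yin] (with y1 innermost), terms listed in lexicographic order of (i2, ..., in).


[[[[[y1, y3], y5], y2], y6], y4] - [[[[[y1, y3], y5], y6], y2], y4]

In the tensor algebra, words opening y1 carry the y1-anchored form.
Composite bracket: [[[y2, y6], [y5, [y1, y3]]], y4]
Full expansion: 32 signed words from ab - ba (2^5 = 32).
Coefficients come from the y1-initial words:
  y1y3y5y2y6y4 (sign +1) contributes +[[[[[y1, y3], y5], y2], y6], y4]
  y1y3y5y6y2y4 (sign -1) contributes -[[[[[y1, y3], y5], y6], y2], y4]


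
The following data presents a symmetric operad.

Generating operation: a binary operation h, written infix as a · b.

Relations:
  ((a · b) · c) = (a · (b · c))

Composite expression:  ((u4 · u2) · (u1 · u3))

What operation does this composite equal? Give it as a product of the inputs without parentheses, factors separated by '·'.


u4 · u2 · u1 · u3

Key point: h is associative — brackets drop, the u-order remains.
(u4 · u2) linearizes to u4 · u2
(u1 · u3) linearizes to u1 · u3
((u4 · u2) · (u1 · u3)) linearizes to u4 · u2 · u1 · u3


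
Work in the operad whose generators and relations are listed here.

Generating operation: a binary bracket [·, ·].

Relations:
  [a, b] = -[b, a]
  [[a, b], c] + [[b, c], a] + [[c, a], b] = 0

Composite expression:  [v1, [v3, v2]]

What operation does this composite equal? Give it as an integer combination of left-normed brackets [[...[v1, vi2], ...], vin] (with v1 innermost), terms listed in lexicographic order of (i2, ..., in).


-[[v1, v2], v3] + [[v1, v3], v2]

Left-normed coefficients sit on the v1-initial expansion words.
Composite bracket: [v1, [v3, v2]]
The bracket unfolds into 4 signed words via [a, b] = ab - ba (2^2 = 4).
Coefficients come from the v1-initial words:
  sign of v1v2v3 is -1, so it contributes -[[v1, v2], v3]
  sign of v1v3v2 is +1, so it contributes +[[v1, v3], v2]


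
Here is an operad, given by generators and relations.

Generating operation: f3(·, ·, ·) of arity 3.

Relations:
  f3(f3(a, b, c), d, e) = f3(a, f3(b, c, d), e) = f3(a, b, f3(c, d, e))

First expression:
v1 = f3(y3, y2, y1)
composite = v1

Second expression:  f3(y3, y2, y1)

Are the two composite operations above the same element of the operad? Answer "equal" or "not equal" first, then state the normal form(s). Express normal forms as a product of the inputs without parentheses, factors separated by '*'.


The first composite normalizes to y3 * y2 * y1
The second composite normalizes to y3 * y2 * y1
The normal forms match — equal.

equal; both compose to y3 * y2 * y1


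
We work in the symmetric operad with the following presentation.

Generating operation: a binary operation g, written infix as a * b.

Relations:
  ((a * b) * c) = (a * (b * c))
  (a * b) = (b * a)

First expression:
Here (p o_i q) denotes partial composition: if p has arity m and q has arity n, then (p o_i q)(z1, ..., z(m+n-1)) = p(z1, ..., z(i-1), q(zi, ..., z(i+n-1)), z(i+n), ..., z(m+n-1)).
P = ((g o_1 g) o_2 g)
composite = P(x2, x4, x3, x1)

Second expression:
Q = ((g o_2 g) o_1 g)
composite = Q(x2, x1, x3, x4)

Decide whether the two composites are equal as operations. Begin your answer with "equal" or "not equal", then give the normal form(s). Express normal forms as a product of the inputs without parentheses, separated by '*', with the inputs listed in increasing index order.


The first composite normalizes to x1 * x2 * x3 * x4
The second composite normalizes to x1 * x2 * x3 * x4
Same normal form: equal.

equal; the common form is x1 * x2 * x3 * x4


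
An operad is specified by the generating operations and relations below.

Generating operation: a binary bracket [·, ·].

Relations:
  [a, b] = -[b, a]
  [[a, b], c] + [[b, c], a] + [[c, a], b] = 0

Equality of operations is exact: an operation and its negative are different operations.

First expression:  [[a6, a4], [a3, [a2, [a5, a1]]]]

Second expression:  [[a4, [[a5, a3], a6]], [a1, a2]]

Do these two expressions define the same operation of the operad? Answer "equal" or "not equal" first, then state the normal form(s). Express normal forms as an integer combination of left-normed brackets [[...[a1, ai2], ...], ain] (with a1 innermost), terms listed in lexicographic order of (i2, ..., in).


not equal; first: -[[[[[a1, a5], a2], a3], a4], a6] + [[[[[a1, a5], a2], a3], a6], a4]; second: -[[[[[a1, a2], a3], a5], a6], a4] + [[[[[a1, a2], a4], a3], a5], a6] - [[[[[a1, a2], a4], a5], a3], a6] - [[[[[a1, a2], a4], a6], a3], a5] + [[[[[a1, a2], a4], a6], a5], a3] + [[[[[a1, a2], a5], a3], a6], a4] + [[[[[a1, a2], a6], a3], a5], a4] - [[[[[a1, a2], a6], a5], a3], a4]

The first expression reduces to -[[[[[a1, a5], a2], a3], a4], a6] + [[[[[a1, a5], a2], a3], a6], a4]
The second expression reduces to -[[[[[a1, a2], a3], a5], a6], a4] + [[[[[a1, a2], a4], a3], a5], a6] - [[[[[a1, a2], a4], a5], a3], a6] - [[[[[a1, a2], a4], a6], a3], a5] + [[[[[a1, a2], a4], a6], a5], a3] + [[[[[a1, a2], a5], a3], a6], a4] + [[[[[a1, a2], a6], a3], a5], a4] - [[[[[a1, a2], a6], a5], a3], a4]
No match — not equal.


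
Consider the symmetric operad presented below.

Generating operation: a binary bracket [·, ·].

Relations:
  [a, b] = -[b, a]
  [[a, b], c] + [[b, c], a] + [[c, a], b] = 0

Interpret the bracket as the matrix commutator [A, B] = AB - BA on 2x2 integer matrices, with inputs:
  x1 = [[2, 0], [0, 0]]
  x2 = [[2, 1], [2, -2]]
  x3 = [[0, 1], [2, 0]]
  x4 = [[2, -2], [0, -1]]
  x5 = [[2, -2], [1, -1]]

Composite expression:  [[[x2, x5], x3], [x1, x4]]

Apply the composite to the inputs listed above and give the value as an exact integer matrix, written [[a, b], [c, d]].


[[-80, 192], [0, 80]]

[x2, x5] = [[5, -11], [2, -5]]
[[x2, x5], x3] = [[-24, 10], [-20, 24]]
[x1, x4] = [[0, -4], [0, 0]]
[[[x2, x5], x3], [x1, x4]] = [[-80, 192], [0, 80]]


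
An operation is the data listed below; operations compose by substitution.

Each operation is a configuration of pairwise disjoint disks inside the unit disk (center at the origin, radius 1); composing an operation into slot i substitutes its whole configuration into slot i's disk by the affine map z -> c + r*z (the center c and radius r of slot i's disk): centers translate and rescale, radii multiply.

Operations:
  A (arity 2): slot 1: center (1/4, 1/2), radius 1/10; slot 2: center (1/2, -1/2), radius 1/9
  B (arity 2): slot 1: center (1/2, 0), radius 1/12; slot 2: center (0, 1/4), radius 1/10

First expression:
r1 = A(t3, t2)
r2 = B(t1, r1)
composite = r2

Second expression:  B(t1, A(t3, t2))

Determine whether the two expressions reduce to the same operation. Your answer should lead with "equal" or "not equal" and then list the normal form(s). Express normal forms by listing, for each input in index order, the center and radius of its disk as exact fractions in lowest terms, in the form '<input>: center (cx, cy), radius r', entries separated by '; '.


equal; both compose to t1: center (1/2, 0), radius 1/12; t2: center (1/20, 1/5), radius 1/90; t3: center (1/40, 3/10), radius 1/100

The first expression, normalized: t1: center (1/2, 0), radius 1/12; t2: center (1/20, 1/5), radius 1/90; t3: center (1/40, 3/10), radius 1/100
The second expression, normalized: t1: center (1/2, 0), radius 1/12; t2: center (1/20, 1/5), radius 1/90; t3: center (1/40, 3/10), radius 1/100
Both agree, so they are equal.


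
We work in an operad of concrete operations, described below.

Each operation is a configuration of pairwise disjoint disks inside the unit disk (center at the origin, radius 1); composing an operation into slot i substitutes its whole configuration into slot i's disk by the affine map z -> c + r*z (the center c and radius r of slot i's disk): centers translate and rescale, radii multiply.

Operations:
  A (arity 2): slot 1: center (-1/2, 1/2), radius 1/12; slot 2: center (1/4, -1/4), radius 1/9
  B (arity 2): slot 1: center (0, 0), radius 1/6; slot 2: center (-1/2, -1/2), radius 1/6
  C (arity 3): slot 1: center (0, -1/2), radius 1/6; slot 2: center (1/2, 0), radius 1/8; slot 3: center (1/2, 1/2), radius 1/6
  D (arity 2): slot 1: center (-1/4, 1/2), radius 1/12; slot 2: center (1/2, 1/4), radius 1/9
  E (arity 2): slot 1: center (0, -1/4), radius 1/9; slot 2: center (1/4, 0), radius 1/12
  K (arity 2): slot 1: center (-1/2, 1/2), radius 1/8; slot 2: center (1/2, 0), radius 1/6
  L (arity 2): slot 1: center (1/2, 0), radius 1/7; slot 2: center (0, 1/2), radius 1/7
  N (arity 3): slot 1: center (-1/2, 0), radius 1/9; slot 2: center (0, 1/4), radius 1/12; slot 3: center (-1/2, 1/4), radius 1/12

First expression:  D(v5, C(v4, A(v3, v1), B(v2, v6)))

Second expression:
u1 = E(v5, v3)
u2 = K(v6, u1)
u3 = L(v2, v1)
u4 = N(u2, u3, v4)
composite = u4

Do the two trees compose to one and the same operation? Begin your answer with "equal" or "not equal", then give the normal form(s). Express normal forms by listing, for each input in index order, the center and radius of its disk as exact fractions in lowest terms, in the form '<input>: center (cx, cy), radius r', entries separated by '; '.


not equal — first v1: center (161/288, 71/288), radius 1/648; v2: center (5/9, 11/36), radius 1/324; v3: center (79/144, 37/144), radius 1/864; v4: center (1/2, 7/36), radius 1/54; v5: center (-1/4, 1/2), radius 1/12; v6: center (59/108, 8/27), radius 1/324, second v1: center (0, 7/24), radius 1/84; v2: center (1/24, 1/4), radius 1/84; v3: center (-95/216, 0), radius 1/648; v4: center (-1/2, 1/4), radius 1/12; v5: center (-4/9, -1/216), radius 1/486; v6: center (-5/9, 1/18), radius 1/72

Normal form of the first expression: v1: center (161/288, 71/288), radius 1/648; v2: center (5/9, 11/36), radius 1/324; v3: center (79/144, 37/144), radius 1/864; v4: center (1/2, 7/36), radius 1/54; v5: center (-1/4, 1/2), radius 1/12; v6: center (59/108, 8/27), radius 1/324
Normal form of the second expression: v1: center (0, 7/24), radius 1/84; v2: center (1/24, 1/4), radius 1/84; v3: center (-95/216, 0), radius 1/648; v4: center (-1/2, 1/4), radius 1/12; v5: center (-4/9, -1/216), radius 1/486; v6: center (-5/9, 1/18), radius 1/72
Different reductions; not equal.


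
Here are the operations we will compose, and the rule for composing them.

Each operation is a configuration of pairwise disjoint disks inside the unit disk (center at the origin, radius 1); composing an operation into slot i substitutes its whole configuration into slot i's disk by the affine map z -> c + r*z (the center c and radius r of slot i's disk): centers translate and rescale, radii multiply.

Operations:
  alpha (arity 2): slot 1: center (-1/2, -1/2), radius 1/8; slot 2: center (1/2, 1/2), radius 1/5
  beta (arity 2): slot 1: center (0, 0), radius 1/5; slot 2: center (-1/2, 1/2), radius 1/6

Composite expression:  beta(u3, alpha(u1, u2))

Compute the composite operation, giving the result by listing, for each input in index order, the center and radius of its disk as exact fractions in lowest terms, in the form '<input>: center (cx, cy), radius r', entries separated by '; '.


u1: center (-7/12, 5/12), radius 1/48; u2: center (-5/12, 7/12), radius 1/30; u3: center (0, 0), radius 1/5

Each u-disk chains the slot maps above it in beta; radii multiply.
u3 passes through 1 substitution, ending at center (0, 0), radius 1/5
u1 passes through 2 substitutions, ending at center (-7/12, 5/12), radius 1/48
u2 passes through 2 substitutions, ending at center (-5/12, 7/12), radius 1/30


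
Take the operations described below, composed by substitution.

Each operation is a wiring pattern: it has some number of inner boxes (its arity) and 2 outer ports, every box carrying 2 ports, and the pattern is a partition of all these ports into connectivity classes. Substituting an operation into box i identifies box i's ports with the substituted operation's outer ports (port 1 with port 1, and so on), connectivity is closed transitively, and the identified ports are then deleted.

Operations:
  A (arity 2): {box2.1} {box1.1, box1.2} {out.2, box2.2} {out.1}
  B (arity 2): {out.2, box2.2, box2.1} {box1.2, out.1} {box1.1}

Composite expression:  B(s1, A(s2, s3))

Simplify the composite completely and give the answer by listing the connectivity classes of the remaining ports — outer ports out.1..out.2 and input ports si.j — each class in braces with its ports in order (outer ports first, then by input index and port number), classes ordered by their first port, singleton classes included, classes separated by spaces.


{out.1, s1.2} {out.2, s3.2} {s1.1} {s2.1, s2.2} {s3.1}


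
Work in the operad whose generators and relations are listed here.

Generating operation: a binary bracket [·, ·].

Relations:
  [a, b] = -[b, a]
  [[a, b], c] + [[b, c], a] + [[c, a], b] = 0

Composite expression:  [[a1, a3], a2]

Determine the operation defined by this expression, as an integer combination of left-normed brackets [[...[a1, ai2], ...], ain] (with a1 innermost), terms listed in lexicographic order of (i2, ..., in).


[[a1, a3], a2]


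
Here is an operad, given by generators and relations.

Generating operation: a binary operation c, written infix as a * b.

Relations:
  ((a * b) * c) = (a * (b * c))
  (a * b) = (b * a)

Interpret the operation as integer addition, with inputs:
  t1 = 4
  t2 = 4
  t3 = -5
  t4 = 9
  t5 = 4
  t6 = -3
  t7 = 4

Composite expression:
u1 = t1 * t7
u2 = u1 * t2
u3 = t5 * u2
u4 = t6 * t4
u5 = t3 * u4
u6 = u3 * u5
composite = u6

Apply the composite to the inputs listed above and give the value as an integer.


17

(t1 * t7) = 8
((t1 * t7) * t2) = 12
(t5 * ((t1 * t7) * t2)) = 16
(t6 * t4) = 6
(t3 * (t6 * t4)) = 1
((t5 * ((t1 * t7) * t2)) * (t3 * (t6 * t4))) = 17
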